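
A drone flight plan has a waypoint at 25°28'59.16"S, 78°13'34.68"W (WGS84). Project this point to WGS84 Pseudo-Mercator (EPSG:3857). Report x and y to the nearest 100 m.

Web Mercator is spherical with R = a = 6378137 m.
x = R·λ = 6378137 × -1.365306497 = -8708111.883 m.
y = R·ln tan(π/4 + φ/2) = 6378137 × -0.460197114 = -2935200.239 m.

x -8708100 m, y -2935200 m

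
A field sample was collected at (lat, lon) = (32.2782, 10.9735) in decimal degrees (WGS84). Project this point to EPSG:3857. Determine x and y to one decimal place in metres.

x 1221564.4 m, y 3799884.4 m

Web Mercator is spherical with R = a = 6378137 m.
x = R·λ = 6378137 × 0.191523705 = 1221564.432 m.
y = R·ln tan(π/4 + φ/2) = 6378137 × 0.595767127 = 3799884.356 m.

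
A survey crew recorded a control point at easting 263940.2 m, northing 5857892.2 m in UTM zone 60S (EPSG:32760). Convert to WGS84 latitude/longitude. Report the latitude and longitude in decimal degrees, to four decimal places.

lat -37.3957°, lon 174.3333°

Zone 60S: λ₀ = 177°, k₀ = 0.9996, false easting 500000 m, false northing 10000000 m.
Meridian distance M = (N − FN)/k₀ = -4143765.3 m.
Inverse transverse Mercator on WGS84 gives φ = -37.39570046°, λ = 174.33330041°.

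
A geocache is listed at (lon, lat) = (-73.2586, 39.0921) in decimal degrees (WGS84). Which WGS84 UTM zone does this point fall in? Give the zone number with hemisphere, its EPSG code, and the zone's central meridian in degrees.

Zone 18N (EPSG:32618), central meridian -75°

UTM zone = ⌊(λ + 180)/6⌋ + 1; -73.2586° ∈ [-78°, -72°) → zone 18.
Hemisphere: N (φ ≥ 0).
Central meridian λ₀ = 6×18 − 183 = -75°.
EPSG code: 32618.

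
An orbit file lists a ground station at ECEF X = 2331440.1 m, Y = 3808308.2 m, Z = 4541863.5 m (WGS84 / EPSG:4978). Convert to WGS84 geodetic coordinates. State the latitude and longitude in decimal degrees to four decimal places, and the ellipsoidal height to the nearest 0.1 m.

lat 45.6794°, lon 58.5251°, h 2014.3 m

λ = atan2(Y, X) = 58.52509941°; p = √(X²+Y²) = 4465291.1 m.
Bowring's method on WGS84 (a = 6378137 m, b = 6356752.314 m) gives φ = 45.67939991°, h = 2014.257 m.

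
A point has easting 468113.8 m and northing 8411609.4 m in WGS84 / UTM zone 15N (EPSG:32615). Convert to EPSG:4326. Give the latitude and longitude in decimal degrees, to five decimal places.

lat 75.78590°, lon -94.16340°

Zone 15N: λ₀ = -93°, k₀ = 0.9996, false easting 500000 m.
Meridian distance M = (N − FN)/k₀ = 8414975.4 m.
Inverse transverse Mercator on WGS84 gives φ = 75.78589973°, λ = -94.16339832°.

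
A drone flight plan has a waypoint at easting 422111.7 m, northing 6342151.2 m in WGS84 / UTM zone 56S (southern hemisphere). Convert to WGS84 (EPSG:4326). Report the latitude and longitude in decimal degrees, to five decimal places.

Zone 56S: λ₀ = 153°, k₀ = 0.9996, false easting 500000 m, false northing 10000000 m.
Meridian distance M = (N − FN)/k₀ = -3659312.5 m.
Inverse transverse Mercator on WGS84 gives φ = -33.05639987°, λ = 152.16570032°.

lat -33.05640°, lon 152.16570°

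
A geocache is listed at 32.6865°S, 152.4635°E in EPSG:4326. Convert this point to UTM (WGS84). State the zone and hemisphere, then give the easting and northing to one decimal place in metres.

Zone 56S: E 449705.6 m, N 6383339.7 m

Longitude 152.4635° lies in the 6° band [150°, 156°), giving zone 56; latitude is south of the equator, so 56S.
Zone 56 central meridian λ₀ = 6×56 − 183 = 153°; Δλ = -0.5365°.
Transverse Mercator on WGS84 with k₀ = 0.9996 gives E = 449705.606 m, N = 6383339.657 m.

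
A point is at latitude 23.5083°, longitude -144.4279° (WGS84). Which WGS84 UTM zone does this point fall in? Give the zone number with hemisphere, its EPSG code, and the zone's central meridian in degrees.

Zone 6N (EPSG:32606), central meridian -147°

UTM zone = ⌊(λ + 180)/6⌋ + 1; -144.4279° ∈ [-150°, -144°) → zone 6.
Hemisphere: N (φ ≥ 0).
Central meridian λ₀ = 6×6 − 183 = -147°.
EPSG code: 32606.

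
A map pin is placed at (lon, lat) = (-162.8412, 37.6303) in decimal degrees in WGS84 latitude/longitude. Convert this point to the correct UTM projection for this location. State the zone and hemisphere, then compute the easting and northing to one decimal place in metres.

Zone 3N: E 690496.0 m, N 4166989.1 m

Longitude -162.8412° lies in the 6° band [-168°, -162°), giving zone 3; latitude is north of the equator, so 3N.
Zone 3 central meridian λ₀ = 6×3 − 183 = -165°; Δλ = +2.1588°.
Transverse Mercator on WGS84 with k₀ = 0.9996 gives E = 690496.003 m, N = 4166989.091 m.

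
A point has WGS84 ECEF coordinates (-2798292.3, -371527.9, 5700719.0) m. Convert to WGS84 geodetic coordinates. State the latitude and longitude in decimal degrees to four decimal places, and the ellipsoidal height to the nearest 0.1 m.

λ = atan2(Y, X) = -172.43709935°; p = √(X²+Y²) = 2822848.3 m.
Bowring's method on WGS84 (a = 6378137 m, b = 6356752.314 m) gives φ = 63.80929957°, h = 395.569 m.

lat 63.8093°, lon -172.4371°, h 395.6 m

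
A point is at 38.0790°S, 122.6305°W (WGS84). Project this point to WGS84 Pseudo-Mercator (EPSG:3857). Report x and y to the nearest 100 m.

x -13651200 m, y -4590600 m

Web Mercator is spherical with R = a = 6378137 m.
x = R·λ = 6378137 × -2.140305988 = -13651164.816 m.
y = R·ln tan(π/4 + φ/2) = 6378137 × -0.719738676 = -4590591.882 m.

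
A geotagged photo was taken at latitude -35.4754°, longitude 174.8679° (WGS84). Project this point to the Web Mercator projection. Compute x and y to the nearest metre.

x 19466206 m, y -4228675 m

Web Mercator is spherical with R = a = 6378137 m.
x = R·λ = 6378137 × 3.052020611 = 19466205.584 m.
y = R·ln tan(π/4 + φ/2) = 6378137 × -0.662995363 = -4228675.254 m.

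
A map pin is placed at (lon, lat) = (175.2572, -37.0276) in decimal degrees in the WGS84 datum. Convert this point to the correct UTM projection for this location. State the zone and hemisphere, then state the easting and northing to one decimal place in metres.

Longitude 175.2572° lies in the 6° band [174°, 180°), giving zone 60; latitude is south of the equator, so 60S.
Zone 60 central meridian λ₀ = 6×60 − 183 = 177°; Δλ = -1.7428°.
Transverse Mercator on WGS84 with k₀ = 0.9996 gives E = 344981.946 m, N = 5900645.844 m.

Zone 60S: E 344981.9 m, N 5900645.8 m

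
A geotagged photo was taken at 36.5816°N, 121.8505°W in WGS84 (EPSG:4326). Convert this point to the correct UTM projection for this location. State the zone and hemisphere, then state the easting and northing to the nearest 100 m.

Zone 10N: E 602800 m, N 4049100 m

Longitude -121.8505° lies in the 6° band [-126°, -120°), giving zone 10; latitude is north of the equator, so 10N.
Zone 10 central meridian λ₀ = 6×10 − 183 = -123°; Δλ = +1.1495°.
Transverse Mercator on WGS84 with k₀ = 0.9996 gives E = 602837.672 m, N = 4049074.379 m.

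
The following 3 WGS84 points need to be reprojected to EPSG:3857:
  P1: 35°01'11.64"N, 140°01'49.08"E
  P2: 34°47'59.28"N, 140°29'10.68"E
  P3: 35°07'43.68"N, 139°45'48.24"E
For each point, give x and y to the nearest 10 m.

Web Mercator: x = R·λ, y = R·ln tan(π/4+φ/2), R = 6378137 m.
P1 (35.0199°, 140.0303°) → (15588101.692, 4166585.804) m.
P2 (34.7998°, 140.4863°) → (15638863.379, 4136707.936) m.
P3 (35.1288°, 139.7634°) → (15558390.520, 4181398.354) m.

P1: x 15588100 m, y 4166590 m; P2: x 15638860 m, y 4136710 m; P3: x 15558390 m, y 4181400 m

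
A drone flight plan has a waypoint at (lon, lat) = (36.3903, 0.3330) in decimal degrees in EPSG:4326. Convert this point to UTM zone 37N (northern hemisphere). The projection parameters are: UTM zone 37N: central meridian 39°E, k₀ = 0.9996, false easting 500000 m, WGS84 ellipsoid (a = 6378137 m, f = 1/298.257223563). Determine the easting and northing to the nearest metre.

E 209509 m, N 36845 m

Zone 37 central meridian λ₀ = 6×37 − 183 = 39°; Δλ = -2.6097°.
Transverse Mercator on WGS84 with k₀ = 0.9996 gives E = 209509.471 m, N = 36844.979 m.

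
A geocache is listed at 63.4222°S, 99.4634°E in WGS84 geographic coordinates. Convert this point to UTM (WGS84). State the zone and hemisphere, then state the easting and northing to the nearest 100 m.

Longitude 99.4634° lies in the 6° band [96°, 102°), giving zone 47; latitude is south of the equator, so 47S.
Zone 47 central meridian λ₀ = 6×47 − 183 = 99°; Δλ = +0.4634°.
Transverse Mercator on WGS84 with k₀ = 0.9996 gives E = 523132.611 m, N = 2967285.424 m.

Zone 47S: E 523100 m, N 2967300 m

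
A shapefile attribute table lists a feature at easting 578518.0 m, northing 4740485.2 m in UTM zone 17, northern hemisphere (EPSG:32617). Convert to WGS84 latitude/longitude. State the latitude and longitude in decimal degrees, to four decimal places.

Zone 17N: λ₀ = -81°, k₀ = 0.9996, false easting 500000 m.
Meridian distance M = (N − FN)/k₀ = 4742382.2 m.
Inverse transverse Mercator on WGS84 gives φ = 42.81289958°, λ = -80.03960009°.

lat 42.8129°, lon -80.0396°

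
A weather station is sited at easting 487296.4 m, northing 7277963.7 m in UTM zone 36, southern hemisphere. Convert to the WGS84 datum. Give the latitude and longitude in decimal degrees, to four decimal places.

lat -24.6124°, lon 32.8745°

Zone 36S: λ₀ = 33°, k₀ = 0.9996, false easting 500000 m, false northing 10000000 m.
Meridian distance M = (N − FN)/k₀ = -2723125.6 m.
Inverse transverse Mercator on WGS84 gives φ = -24.61240037°, λ = 32.87450015°.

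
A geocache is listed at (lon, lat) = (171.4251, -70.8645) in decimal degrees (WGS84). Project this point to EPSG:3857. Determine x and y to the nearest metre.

Web Mercator is spherical with R = a = 6378137 m.
x = R·λ = 6378137 × 2.991932416 = 19082954.841 m.
y = R·ln tan(π/4 + φ/2) = 6378137 × -1.780472860 = -11356099.826 m.

x 19082955 m, y -11356100 m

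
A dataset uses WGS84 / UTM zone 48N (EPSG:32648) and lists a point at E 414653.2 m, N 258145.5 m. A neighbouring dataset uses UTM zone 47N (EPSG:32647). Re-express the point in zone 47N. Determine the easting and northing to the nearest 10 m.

UTM 48N → geographic: φ = 2.33529957°, λ = 104.23239963°.
UTM 47N (λ₀ = 99°) forward: E = 1082567.825 m, N = 259208.416 m.

E 1082570 m, N 259210 m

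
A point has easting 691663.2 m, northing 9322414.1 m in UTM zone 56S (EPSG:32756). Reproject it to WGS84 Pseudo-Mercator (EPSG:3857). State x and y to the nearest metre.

Unproject from UTM 56S (λ₀ = 153°) → φ = -6.12730001°, λ = 154.73199959°.
Web Mercator (R = 6378137 m): x = 17224687.404 m, y = -683391.762 m.

x 17224687 m, y -683392 m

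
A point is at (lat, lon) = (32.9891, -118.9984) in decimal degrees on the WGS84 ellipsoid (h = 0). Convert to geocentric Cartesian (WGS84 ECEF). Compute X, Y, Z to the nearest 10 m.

X -2596090 m, Y -4683780 m, Z 3452940 m

WGS84: a = 6378137 m, e² = 0.006694380; N(φ) = a/√(1−e²sin²φ) = 6384475.467 m.
X = (N+h)·cosφ·cosλ = -2596089.241 m; Y = (N+h)·cosφ·sinλ = -4683777.426 m; Z = (N(1−e²)+h)·sinφ = 3452944.745 m.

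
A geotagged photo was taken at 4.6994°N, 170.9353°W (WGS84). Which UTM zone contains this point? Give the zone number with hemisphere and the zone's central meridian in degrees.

UTM zone = ⌊(λ + 180)/6⌋ + 1; -170.9353° ∈ [-174°, -168°) → zone 2.
Hemisphere: N (φ ≥ 0).
Central meridian λ₀ = 6×2 − 183 = -171°.

Zone 2N, central meridian -171°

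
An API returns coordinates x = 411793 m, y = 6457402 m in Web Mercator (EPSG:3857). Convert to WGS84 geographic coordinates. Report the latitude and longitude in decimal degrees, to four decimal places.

R = 6378137 m. λ = x/R = 3.69919946°.
φ = 2·arctan(exp(y/R)) − 90° = 2·arctan(2.75227) − 90° = 50.06420241°.

lat 50.0642°, lon 3.6992°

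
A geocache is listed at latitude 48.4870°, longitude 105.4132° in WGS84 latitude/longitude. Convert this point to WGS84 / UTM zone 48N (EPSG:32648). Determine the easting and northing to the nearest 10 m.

Zone 48 central meridian λ₀ = 6×48 − 183 = 105°; Δλ = +0.4132°.
Transverse Mercator on WGS84 with k₀ = 0.9996 gives E = 530531.621 m, N = 5370512.995 m.

E 530530 m, N 5370510 m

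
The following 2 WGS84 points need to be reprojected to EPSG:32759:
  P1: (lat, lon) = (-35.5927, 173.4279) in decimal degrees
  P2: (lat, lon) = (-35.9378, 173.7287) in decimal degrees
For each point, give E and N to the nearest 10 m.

UTM zone 59S: λ₀ = 171°, k₀ = 0.9996.
P1 (-35.5927°, 173.4279°) → (719961.915, 6058512.126) m.
P2 (-35.9378°, 173.7287°) → (746153.413, 6019508.728) m.

P1: E 719960 m, N 6058510 m; P2: E 746150 m, N 6019510 m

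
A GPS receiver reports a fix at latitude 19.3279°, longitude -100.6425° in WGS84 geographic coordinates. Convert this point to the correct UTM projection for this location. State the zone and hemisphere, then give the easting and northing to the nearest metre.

Longitude -100.6425° lies in the 6° band [-102°, -96°), giving zone 14; latitude is north of the equator, so 14N.
Zone 14 central meridian λ₀ = 6×14 − 183 = -99°; Δλ = -1.6425°.
Transverse Mercator on WGS84 with k₀ = 0.9996 gives E = 327449.905 m, N = 2137928.248 m.

Zone 14N: E 327450 m, N 2137928 m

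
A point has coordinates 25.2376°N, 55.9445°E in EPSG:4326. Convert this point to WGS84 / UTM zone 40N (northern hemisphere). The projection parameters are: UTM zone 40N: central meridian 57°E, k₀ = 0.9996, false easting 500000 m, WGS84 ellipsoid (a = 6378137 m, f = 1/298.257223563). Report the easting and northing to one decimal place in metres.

Zone 40 central meridian λ₀ = 6×40 − 183 = 57°; Δλ = -1.0555°.
Transverse Mercator on WGS84 with k₀ = 0.9996 gives E = 393691.689 m, N = 2791674.816 m.

E 393691.7 m, N 2791674.8 m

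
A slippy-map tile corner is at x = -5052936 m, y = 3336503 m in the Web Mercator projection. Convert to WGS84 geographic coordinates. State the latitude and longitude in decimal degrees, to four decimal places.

lat 28.6920°, lon -45.3913°

R = 6378137 m. λ = x/R = -45.39129638°.
φ = 2·arctan(exp(y/R)) − 90° = 2·arctan(1.68728) − 90° = 28.69200285°.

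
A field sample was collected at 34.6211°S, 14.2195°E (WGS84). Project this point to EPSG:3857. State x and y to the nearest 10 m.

x 1582910 m, y -4112510 m

Web Mercator is spherical with R = a = 6378137 m.
x = R·λ = 6378137 × 0.248177093 = 1582907.499 m.
y = R·ln tan(π/4 + φ/2) = 6378137 × -0.644782108 = -4112508.622 m.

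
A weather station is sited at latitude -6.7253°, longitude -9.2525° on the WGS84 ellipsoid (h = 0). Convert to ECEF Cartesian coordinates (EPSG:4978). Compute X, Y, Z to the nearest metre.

WGS84: a = 6378137 m, e² = 0.006694380; N(φ) = a/√(1−e²sin²φ) = 6378429.811 m.
X = (N+h)·cosφ·cosλ = 6252123.584 m; Y = (N+h)·cosφ·sinλ = -1018503.022 m; Z = (N(1−e²)+h)·sinφ = -741972.789 m.

X 6252124 m, Y -1018503 m, Z -741973 m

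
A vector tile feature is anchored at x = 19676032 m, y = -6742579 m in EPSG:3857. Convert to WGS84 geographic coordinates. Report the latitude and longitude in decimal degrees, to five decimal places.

R = 6378137 m. λ = x/R = 176.75280276°.
φ = 2·arctan(exp(y/R)) − 90° = 2·arctan(0.34745) − 90° = -51.68060223°.

lat -51.68060°, lon 176.75280°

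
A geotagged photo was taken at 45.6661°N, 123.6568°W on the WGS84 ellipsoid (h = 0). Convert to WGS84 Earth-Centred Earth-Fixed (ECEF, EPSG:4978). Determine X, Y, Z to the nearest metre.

X -2474546 m, Y -3716493 m, Z 4539390 m

WGS84: a = 6378137 m, e² = 0.006694380; N(φ) = a/√(1−e²sin²φ) = 6389087.727 m.
X = (N+h)·cosφ·cosλ = -2474546.287 m; Y = (N+h)·cosφ·sinλ = -3716493.070 m; Z = (N(1−e²)+h)·sinφ = 4539389.504 m.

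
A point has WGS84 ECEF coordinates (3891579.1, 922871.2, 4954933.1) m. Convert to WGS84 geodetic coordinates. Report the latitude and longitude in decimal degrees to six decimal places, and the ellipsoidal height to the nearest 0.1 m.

λ = atan2(Y, X) = 13.34100023°; p = √(X²+Y²) = 3999509.9 m.
Bowring's method on WGS84 (a = 6378137 m, b = 6356752.314 m) gives φ = 51.27820007°, h = 2524.342 m.

lat 51.278200°, lon 13.341000°, h 2524.3 m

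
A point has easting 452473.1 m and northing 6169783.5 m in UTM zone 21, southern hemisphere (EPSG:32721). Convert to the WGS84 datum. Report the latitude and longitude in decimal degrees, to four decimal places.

Zone 21S: λ₀ = -57°, k₀ = 0.9996, false easting 500000 m, false northing 10000000 m.
Meridian distance M = (N − FN)/k₀ = -3831749.2 m.
Inverse transverse Mercator on WGS84 gives φ = -34.61270028°, λ = -57.51840002°.

lat -34.6127°, lon -57.5184°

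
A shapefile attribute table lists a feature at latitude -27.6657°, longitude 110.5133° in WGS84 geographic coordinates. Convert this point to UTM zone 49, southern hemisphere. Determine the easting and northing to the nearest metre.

E 451999 m, N 6939734 m

Zone 49 central meridian λ₀ = 6×49 − 183 = 111°; Δλ = -0.4867°.
Transverse Mercator on WGS84 with k₀ = 0.9996 gives E = 451999.230 m, N = 6939734.193 m.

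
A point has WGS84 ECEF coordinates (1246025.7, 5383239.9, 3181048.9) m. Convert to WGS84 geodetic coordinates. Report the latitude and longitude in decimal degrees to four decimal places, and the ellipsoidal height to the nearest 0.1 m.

λ = atan2(Y, X) = 76.96759981°; p = √(X²+Y²) = 5525563.5 m.
Bowring's method on WGS84 (a = 6378137 m, b = 6356752.314 m) gives φ = 30.09550032°, h = 3014.072 m.

lat 30.0955°, lon 76.9676°, h 3014.1 m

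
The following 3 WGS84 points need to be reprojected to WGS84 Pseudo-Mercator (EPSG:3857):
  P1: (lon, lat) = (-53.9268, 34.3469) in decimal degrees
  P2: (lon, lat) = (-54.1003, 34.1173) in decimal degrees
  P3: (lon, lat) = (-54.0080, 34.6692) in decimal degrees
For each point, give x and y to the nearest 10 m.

Web Mercator: x = R·λ, y = R·ln tan(π/4+φ/2), R = 6378137 m.
P1 (34.3469°, -53.9268°) → (-6003103.916, 4075477.880) m.
P2 (34.1173°, -54.1003°) → (-6022417.848, 4044563.446) m.
P3 (34.6692°, -54.0080°) → (-6012143.059, 4119017.121) m.

P1: x -6003100 m, y 4075480 m; P2: x -6022420 m, y 4044560 m; P3: x -6012140 m, y 4119020 m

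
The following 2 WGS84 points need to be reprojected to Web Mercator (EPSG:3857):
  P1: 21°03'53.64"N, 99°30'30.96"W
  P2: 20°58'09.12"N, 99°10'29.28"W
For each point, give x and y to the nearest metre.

Web Mercator: x = R·λ, y = R·ln tan(π/4+φ/2), R = 6378137 m.
P1 (21.0649°, -99.5086°) → (-11077246.682, 2399618.904) m.
P2 (20.9692°, -99.1748°) → (-11040088.236, 2388206.396) m.

P1: x -11077247 m, y 2399619 m; P2: x -11040088 m, y 2388206 m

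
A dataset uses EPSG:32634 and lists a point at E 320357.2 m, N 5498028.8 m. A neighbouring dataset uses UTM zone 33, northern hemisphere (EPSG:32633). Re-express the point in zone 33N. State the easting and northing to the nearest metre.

E 753811 m, N 5500989 m

UTM 34N → geographic: φ = 49.60810009°, λ = 18.51339970°.
UTM 33N (λ₀ = 15°) forward: E = 753810.552 m, N = 5500989.307 m.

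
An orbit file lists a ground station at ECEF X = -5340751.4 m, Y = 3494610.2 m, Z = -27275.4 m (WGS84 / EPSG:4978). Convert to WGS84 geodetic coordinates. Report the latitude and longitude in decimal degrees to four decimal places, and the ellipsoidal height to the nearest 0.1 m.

λ = atan2(Y, X) = 146.80210016°; p = √(X²+Y²) = 6382470.2 m.
Bowring's method on WGS84 (a = 6378137 m, b = 6356752.314 m) gives φ = -0.24650026°, h = 4391.882 m.

lat -0.2465°, lon 146.8021°, h 4391.9 m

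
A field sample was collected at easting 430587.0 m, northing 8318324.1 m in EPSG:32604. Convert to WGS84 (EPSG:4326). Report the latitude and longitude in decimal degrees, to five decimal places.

Zone 4N: λ₀ = -159°, k₀ = 0.9996, false easting 500000 m.
Meridian distance M = (N − FN)/k₀ = 8321652.8 m.
Inverse transverse Mercator on WGS84 gives φ = 74.94010020°, λ = -161.39389843°.

lat 74.94010°, lon -161.39390°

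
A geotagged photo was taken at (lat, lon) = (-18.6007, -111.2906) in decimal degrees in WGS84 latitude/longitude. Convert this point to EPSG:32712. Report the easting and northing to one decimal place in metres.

Zone 12 central meridian λ₀ = 6×12 − 183 = -111°; Δλ = -0.2906°.
Transverse Mercator on WGS84 with k₀ = 0.9996 gives E = 469342.061 m, N = 7943328.466 m.

E 469342.1 m, N 7943328.5 m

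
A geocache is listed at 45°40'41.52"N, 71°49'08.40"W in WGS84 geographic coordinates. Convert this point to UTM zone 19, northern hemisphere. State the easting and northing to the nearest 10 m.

E 280460 m, N 5062160 m

Zone 19 central meridian λ₀ = 6×19 − 183 = -69°; Δλ = -2.8190°.
Transverse Mercator on WGS84 with k₀ = 0.9996 gives E = 280458.353 m, N = 5062159.755 m.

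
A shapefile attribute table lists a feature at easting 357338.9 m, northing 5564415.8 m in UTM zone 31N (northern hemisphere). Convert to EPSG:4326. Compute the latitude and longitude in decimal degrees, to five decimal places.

Zone 31N: λ₀ = 3°, k₀ = 0.9996, false easting 500000 m.
Meridian distance M = (N − FN)/k₀ = 5566642.5 m.
Inverse transverse Mercator on WGS84 gives φ = 50.21469991°, λ = 1.00039949°.

lat 50.21470°, lon 1.00040°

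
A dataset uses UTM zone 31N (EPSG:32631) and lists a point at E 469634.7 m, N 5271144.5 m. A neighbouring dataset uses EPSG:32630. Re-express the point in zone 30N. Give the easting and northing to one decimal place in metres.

UTM 31N → geographic: φ = 47.59299997°, λ = 2.59610018°.
UTM 30N (λ₀ = -3°) forward: E = 920656.126 m, N = 5286256.914 m.

E 920656.1 m, N 5286256.9 m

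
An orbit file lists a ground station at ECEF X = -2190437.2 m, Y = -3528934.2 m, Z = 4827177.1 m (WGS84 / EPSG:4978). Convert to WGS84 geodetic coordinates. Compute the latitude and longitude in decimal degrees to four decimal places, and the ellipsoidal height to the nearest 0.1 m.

λ = atan2(Y, X) = -121.82819960°; p = √(X²+Y²) = 4153479.5 m.
Bowring's method on WGS84 (a = 6378137 m, b = 6356752.314 m) gives φ = 49.48020037°, h = 2303.014 m.

lat 49.4802°, lon -121.8282°, h 2303.0 m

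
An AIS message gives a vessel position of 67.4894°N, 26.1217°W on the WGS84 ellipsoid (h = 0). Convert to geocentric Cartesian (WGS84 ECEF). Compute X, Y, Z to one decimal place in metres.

X 2198774.2 m, Y -1078201.2 m, Z 5869524.8 m

WGS84: a = 6378137 m, e² = 0.006694380; N(φ) = a/√(1−e²sin²φ) = 6396435.020 m.
X = (N+h)·cosφ·cosλ = 2198774.192 m; Y = (N+h)·cosφ·sinλ = -1078201.168 m; Z = (N(1−e²)+h)·sinφ = 5869524.795 m.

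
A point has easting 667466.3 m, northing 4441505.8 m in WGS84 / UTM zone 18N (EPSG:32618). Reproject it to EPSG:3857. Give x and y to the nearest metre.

Unproject from UTM 18N (λ₀ = -75°) → φ = 40.10720017°, λ = -73.03510057°.
Web Mercator (R = 6378137 m): x = -8130230.205 m, y = 4881532.567 m.

x -8130230 m, y 4881533 m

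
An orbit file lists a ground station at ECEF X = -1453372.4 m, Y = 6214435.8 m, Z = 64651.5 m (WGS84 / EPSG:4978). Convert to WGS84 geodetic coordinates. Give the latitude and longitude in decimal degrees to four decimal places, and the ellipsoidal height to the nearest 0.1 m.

lat 0.5843°, lon 103.1632°, h 4316.4 m

λ = atan2(Y, X) = 103.16320002°; p = √(X²+Y²) = 6382123.8 m.
Bowring's method on WGS84 (a = 6378137 m, b = 6356752.314 m) gives φ = 0.58430027°, h = 4316.416 m.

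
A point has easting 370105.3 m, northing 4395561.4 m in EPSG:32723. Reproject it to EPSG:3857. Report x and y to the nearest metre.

Unproject from UTM 23S (λ₀ = -45°) → φ = -50.57740010°, λ = -46.83459935°.
Web Mercator (R = 6378137 m): x = -5213603.751 m, y = -6546878.407 m.

x -5213604 m, y -6546878 m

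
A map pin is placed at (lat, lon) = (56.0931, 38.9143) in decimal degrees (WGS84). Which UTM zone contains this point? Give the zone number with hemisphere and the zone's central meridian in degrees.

Zone 37N, central meridian 39°

UTM zone = ⌊(λ + 180)/6⌋ + 1; 38.9143° ∈ [36°, 42°) → zone 37.
Hemisphere: N (φ ≥ 0).
Central meridian λ₀ = 6×37 − 183 = 39°.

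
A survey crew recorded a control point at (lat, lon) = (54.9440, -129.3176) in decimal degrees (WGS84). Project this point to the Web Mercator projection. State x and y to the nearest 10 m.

Web Mercator is spherical with R = a = 6378137 m.
x = R·λ = 6378137 × -2.257017901 = -14395569.383 m.
y = R·ln tan(π/4 + φ/2) = 6378137 × 1.152531724 = 7351005.232 m.

x -14395570 m, y 7351010 m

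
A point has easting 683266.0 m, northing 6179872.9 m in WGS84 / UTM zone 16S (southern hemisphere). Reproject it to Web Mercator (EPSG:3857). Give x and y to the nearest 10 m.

Unproject from UTM 16S (λ₀ = -87°) → φ = -34.50649999°, λ = -85.00369983°.
Web Mercator (R = 6378137 m): x = -9462568.581 m, y = -4097017.065 m.

x -9462570 m, y -4097020 m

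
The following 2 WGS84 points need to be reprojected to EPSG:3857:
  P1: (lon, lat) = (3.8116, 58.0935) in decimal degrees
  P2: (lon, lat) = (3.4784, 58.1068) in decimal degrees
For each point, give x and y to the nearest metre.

Web Mercator: x = R·λ, y = R·ln tan(π/4+φ/2), R = 6378137 m.
P1 (58.0935°, 3.8116°) → (424305.371, 7986984.666) m.
P2 (58.1068°, 3.4784°) → (387213.717, 7989786.423) m.

P1: x 424305 m, y 7986985 m; P2: x 387214 m, y 7989786 m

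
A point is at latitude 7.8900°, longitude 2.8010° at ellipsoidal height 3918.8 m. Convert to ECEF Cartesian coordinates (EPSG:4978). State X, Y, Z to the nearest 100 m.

X 6314500 m, Y 308900 m, Z 870300 m

WGS84: a = 6378137 m, e² = 0.006694380; N(φ) = a/√(1−e²sin²φ) = 6378539.325 m.
X = (N+h)·cosφ·cosλ = 6314485.145 m; Y = (N+h)·cosφ·sinλ = 308940.318 m; Z = (N(1−e²)+h)·sinφ = 870269.119 m.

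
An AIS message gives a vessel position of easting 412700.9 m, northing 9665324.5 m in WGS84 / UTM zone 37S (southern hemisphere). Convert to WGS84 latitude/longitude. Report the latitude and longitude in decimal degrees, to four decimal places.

Zone 37S: λ₀ = 39°, k₀ = 0.9996, false easting 500000 m, false northing 10000000 m.
Meridian distance M = (N − FN)/k₀ = -334809.4 m.
Inverse transverse Mercator on WGS84 gives φ = -3.02759995°, λ = 38.21440043°.

lat -3.0276°, lon 38.2144°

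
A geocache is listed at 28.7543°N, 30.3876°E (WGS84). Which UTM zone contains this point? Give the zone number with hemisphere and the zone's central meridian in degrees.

UTM zone = ⌊(λ + 180)/6⌋ + 1; 30.3876° ∈ [30°, 36°) → zone 36.
Hemisphere: N (φ ≥ 0).
Central meridian λ₀ = 6×36 − 183 = 33°.

Zone 36N, central meridian 33°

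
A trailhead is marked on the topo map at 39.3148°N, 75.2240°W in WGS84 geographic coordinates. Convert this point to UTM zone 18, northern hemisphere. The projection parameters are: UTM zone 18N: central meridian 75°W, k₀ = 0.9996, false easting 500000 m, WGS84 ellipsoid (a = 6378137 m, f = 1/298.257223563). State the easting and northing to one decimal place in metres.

Zone 18 central meridian λ₀ = 6×18 − 183 = -75°; Δλ = -0.2240°.
Transverse Mercator on WGS84 with k₀ = 0.9996 gives E = 480689.680 m, N = 4351735.139 m.

E 480689.7 m, N 4351735.1 m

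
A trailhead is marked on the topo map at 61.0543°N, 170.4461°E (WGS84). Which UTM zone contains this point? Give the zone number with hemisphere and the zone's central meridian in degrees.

Zone 59N, central meridian 171°

UTM zone = ⌊(λ + 180)/6⌋ + 1; 170.4461° ∈ [168°, 174°) → zone 59.
Hemisphere: N (φ ≥ 0).
Central meridian λ₀ = 6×59 − 183 = 171°.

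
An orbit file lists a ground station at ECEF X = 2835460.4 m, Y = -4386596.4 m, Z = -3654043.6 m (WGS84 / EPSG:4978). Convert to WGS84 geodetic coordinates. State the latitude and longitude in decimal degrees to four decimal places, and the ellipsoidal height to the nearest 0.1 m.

lat -35.1566°, lon -57.1217°, h 3401.7 m

λ = atan2(Y, X) = -57.12169983°; p = √(X²+Y²) = 5223223.5 m.
Bowring's method on WGS84 (a = 6378137 m, b = 6356752.314 m) gives φ = -35.15660041°, h = 3401.687 m.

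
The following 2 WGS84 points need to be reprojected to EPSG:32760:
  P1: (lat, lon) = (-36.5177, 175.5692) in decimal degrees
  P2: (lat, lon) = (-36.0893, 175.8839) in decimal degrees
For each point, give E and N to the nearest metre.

UTM zone 60S: λ₀ = 177°, k₀ = 0.9996.
P1 (-36.5177°, 175.5692°) → (371889.576, 5957676.573) m.
P2 (-36.0893°, 175.8839°) → (399520.127, 6005570.283) m.

P1: E 371890 m, N 5957677 m; P2: E 399520 m, N 6005570 m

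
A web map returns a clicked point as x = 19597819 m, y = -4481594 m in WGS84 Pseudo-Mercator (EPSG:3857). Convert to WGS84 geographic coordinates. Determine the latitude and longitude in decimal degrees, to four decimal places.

lat -37.3042°, lon 176.0502°

R = 6378137 m. λ = x/R = 176.05020343°.
φ = 2·arctan(exp(y/R)) − 90° = 2·arctan(0.49527) − 90° = -37.30420291°.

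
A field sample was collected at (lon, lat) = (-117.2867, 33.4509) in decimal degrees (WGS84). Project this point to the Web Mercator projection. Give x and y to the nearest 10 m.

Web Mercator is spherical with R = a = 6378137 m.
x = R·λ = 6378137 × -2.047039084 = -13056295.721 m.
y = R·ln tan(π/4 + φ/2) = 6378137 × 0.620135233 = 3955307.476 m.

x -13056300 m, y 3955310 m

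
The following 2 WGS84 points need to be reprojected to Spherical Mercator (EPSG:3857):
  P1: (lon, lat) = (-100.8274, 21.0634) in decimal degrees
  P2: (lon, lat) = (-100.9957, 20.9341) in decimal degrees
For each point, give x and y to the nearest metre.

P1: x -11224055 m, y 2399440 m; P2: x -11242790 m, y 2384022 m

Web Mercator: x = R·λ, y = R·ln tan(π/4+φ/2), R = 6378137 m.
P1 (21.0634°, -100.8274°) → (-11224054.826, 2399439.968) m.
P2 (20.9341°, -100.9957°) → (-11242789.896, 2384022.449) m.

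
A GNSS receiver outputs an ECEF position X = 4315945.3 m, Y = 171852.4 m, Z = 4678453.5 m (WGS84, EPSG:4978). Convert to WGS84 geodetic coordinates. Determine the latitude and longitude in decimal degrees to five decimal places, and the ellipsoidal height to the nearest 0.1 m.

λ = atan2(Y, X) = 2.28019999°; p = √(X²+Y²) = 4319365.4 m.
Bowring's method on WGS84 (a = 6378137 m, b = 6356752.314 m) gives φ = 47.47709983°, h = 917.515 m.

lat 47.47710°, lon 2.28020°, h 917.5 m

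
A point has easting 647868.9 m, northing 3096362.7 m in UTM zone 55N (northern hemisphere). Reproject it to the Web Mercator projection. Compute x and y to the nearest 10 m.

Unproject from UTM 55N (λ₀ = 147°) → φ = 27.98420019°, λ = 148.50360029°.
Web Mercator (R = 6378137 m): x = 16531345.166 m, y = 3246981.942 m.

x 16531350 m, y 3246980 m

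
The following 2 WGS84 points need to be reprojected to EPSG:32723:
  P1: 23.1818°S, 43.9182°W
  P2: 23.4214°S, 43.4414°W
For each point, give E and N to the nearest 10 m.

P1: E 610720 m, N 7435940 m; P2: E 659240 m, N 7408970 m

UTM zone 23S: λ₀ = -45°, k₀ = 0.9996.
P1 (-23.1818°, -43.9182°) → (610720.059, 7435943.301) m.
P2 (-23.4214°, -43.4414°) → (659241.102, 7408969.065) m.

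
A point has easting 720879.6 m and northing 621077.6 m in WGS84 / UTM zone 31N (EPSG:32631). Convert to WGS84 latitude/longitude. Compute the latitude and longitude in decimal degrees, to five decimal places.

Zone 31N: λ₀ = 3°, k₀ = 0.9996, false easting 500000 m.
Meridian distance M = (N − FN)/k₀ = 621326.1 m.
Inverse transverse Mercator on WGS84 gives φ = 5.61549980°, λ = 4.99409960°.

lat 5.61550°, lon 4.99410°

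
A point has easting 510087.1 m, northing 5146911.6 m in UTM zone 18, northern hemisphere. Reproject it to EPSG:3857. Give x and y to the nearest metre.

x -8334334 m, y 5856911 m

Unproject from UTM 18N (λ₀ = -75°) → φ = 46.47569982°, λ = -74.86859949°.
Web Mercator (R = 6378137 m): x = -8334334.371 m, y = 5856910.925 m.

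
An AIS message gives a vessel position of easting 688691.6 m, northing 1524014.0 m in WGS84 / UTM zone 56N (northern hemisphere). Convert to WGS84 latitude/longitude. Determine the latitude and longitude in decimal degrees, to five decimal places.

Zone 56N: λ₀ = 153°, k₀ = 0.9996, false easting 500000 m.
Meridian distance M = (N − FN)/k₀ = 1524623.8 m.
Inverse transverse Mercator on WGS84 gives φ = 13.77940025°, λ = 154.74540035°.

lat 13.77940°, lon 154.74540°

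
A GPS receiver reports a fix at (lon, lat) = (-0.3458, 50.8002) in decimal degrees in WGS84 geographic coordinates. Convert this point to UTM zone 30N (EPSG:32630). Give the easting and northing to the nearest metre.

E 687029 m, N 5630965 m

Zone 30 central meridian λ₀ = 6×30 − 183 = -3°; Δλ = +2.6542°.
Transverse Mercator on WGS84 with k₀ = 0.9996 gives E = 687029.488 m, N = 5630964.930 m.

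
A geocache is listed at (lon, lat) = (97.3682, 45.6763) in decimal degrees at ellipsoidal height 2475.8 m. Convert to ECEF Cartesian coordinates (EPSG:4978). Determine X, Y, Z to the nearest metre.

WGS84: a = 6378137 m, e² = 0.006694380; N(φ) = a/√(1−e²sin²φ) = 6389091.547 m.
X = (N+h)·cosφ·cosλ = -572725.056 m; Y = (N+h)·cosφ·sinλ = 4428983.248 m; Z = (N(1−e²)+h)·sinφ = 4541952.887 m.

X -572725 m, Y 4428983 m, Z 4541953 m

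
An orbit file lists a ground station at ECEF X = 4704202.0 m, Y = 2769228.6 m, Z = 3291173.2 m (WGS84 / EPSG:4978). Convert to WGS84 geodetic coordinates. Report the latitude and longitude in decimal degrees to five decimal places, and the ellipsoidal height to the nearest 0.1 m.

lat 31.25680°, lon 30.48410°, h 1749.0 m

λ = atan2(Y, X) = 30.48409979°; p = √(X²+Y²) = 5458767.6 m.
Bowring's method on WGS84 (a = 6378137 m, b = 6356752.314 m) gives φ = 31.25679977°, h = 1749.003 m.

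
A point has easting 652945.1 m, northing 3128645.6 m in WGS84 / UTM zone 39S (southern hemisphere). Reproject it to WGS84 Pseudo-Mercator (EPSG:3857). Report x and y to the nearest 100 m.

x 6001800 m, y -8845800 m

Unproject from UTM 39S (λ₀ = 51°) → φ = -61.94379982°, λ = 53.91539926°.
Web Mercator (R = 6378137 m): x = 6001834.792 m, y = -8845829.081 m.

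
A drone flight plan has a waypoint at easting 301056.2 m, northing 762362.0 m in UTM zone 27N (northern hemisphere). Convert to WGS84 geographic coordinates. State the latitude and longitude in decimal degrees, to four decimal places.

lat 6.8936°, lon -22.8005°

Zone 27N: λ₀ = -21°, k₀ = 0.9996, false easting 500000 m.
Meridian distance M = (N − FN)/k₀ = 762667.1 m.
Inverse transverse Mercator on WGS84 gives φ = 6.89359982°, λ = -22.80050004°.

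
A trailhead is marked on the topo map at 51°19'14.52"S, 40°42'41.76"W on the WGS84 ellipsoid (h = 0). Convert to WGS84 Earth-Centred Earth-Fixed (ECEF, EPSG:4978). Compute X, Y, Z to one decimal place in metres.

X 3027643.6 m, Y -2605251.0 m, Z -4955920.0 m

WGS84: a = 6378137 m, e² = 0.006694380; N(φ) = a/√(1−e²sin²φ) = 6391187.442 m.
X = (N+h)·cosφ·cosλ = 3027643.642 m; Y = (N+h)·cosφ·sinλ = -2605251.021 m; Z = (N(1−e²)+h)·sinφ = -4955919.990 m.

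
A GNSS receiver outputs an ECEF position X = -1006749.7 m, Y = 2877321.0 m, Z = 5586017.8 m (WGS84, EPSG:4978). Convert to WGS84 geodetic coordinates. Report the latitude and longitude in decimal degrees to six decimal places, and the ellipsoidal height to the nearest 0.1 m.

λ = atan2(Y, X) = 109.28449969°; p = √(X²+Y²) = 3048363.7 m.
Bowring's method on WGS84 (a = 6378137 m, b = 6356752.314 m) gives φ = 61.53959951°, h = 2015.482 m.

lat 61.539600°, lon 109.284500°, h 2015.5 m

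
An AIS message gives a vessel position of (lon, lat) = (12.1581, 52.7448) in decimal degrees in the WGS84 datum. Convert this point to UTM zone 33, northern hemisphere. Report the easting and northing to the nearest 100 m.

Zone 33 central meridian λ₀ = 6×33 − 183 = 15°; Δλ = -2.8419°.
Transverse Mercator on WGS84 with k₀ = 0.9996 gives E = 308177.355 m, N = 5847670.115 m.

E 308200 m, N 5847700 m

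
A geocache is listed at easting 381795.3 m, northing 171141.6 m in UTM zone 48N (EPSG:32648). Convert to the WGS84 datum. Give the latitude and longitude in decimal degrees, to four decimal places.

Zone 48N: λ₀ = 105°, k₀ = 0.9996, false easting 500000 m.
Meridian distance M = (N − FN)/k₀ = 171210.1 m.
Inverse transverse Mercator on WGS84 gives φ = 1.54810002°, λ = 103.93740016°.

lat 1.5481°, lon 103.9374°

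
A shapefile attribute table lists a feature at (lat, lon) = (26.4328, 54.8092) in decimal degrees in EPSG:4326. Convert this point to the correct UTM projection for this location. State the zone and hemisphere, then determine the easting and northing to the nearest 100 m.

Longitude 54.8092° lies in the 6° band [54°, 60°), giving zone 40; latitude is north of the equator, so 40N.
Zone 40 central meridian λ₀ = 6×40 − 183 = 57°; Δλ = -2.1908°.
Transverse Mercator on WGS84 with k₀ = 0.9996 gives E = 281527.112 m, N = 2925475.050 m.

Zone 40N: E 281500 m, N 2925500 m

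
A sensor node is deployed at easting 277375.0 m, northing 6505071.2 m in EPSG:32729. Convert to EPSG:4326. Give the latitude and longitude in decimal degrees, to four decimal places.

Zone 29S: λ₀ = -9°, k₀ = 0.9996, false easting 500000 m, false northing 10000000 m.
Meridian distance M = (N − FN)/k₀ = -3496327.3 m.
Inverse transverse Mercator on WGS84 gives φ = -31.56789970°, λ = -11.34570016°.

lat -31.5679°, lon -11.3457°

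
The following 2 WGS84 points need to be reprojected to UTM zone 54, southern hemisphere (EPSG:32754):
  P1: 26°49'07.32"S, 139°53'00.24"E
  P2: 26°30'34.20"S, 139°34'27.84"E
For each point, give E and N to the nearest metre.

UTM zone 54S: λ₀ = 141°, k₀ = 0.9996.
P1 (-26.8187°, 139.8834°) → (389035.017, 7033157.270) m.
P2 (-26.5095°, 139.5744°) → (357941.453, 7067101.322) m.

P1: E 389035 m, N 7033157 m; P2: E 357941 m, N 7067101 m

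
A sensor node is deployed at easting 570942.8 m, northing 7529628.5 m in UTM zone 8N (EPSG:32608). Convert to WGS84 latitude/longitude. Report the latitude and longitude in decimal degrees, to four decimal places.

Zone 8N: λ₀ = -135°, k₀ = 0.9996, false easting 500000 m.
Meridian distance M = (N − FN)/k₀ = 7532641.6 m.
Inverse transverse Mercator on WGS84 gives φ = 67.87259968°, λ = -133.31209925°.

lat 67.8726°, lon -133.3121°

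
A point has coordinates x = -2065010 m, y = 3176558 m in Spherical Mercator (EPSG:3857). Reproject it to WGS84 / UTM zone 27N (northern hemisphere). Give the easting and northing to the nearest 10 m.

Web Mercator inverse (R = 6378137 m) → φ = 27.42409924°, λ = -18.55030045°.
UTM 27N forward: E = 742171.774 m, N = 3035794.919 m.

E 742170 m, N 3035790 m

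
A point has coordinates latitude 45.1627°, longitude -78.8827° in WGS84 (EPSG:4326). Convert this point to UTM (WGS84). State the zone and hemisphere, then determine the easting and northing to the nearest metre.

Zone 17N: E 666403 m, N 5003205 m

Longitude -78.8827° lies in the 6° band [-84°, -78°), giving zone 17; latitude is north of the equator, so 17N.
Zone 17 central meridian λ₀ = 6×17 − 183 = -81°; Δλ = +2.1173°.
Transverse Mercator on WGS84 with k₀ = 0.9996 gives E = 666402.513 m, N = 5003205.305 m.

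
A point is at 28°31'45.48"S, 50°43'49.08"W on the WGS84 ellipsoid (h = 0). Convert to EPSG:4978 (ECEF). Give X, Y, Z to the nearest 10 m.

WGS84: a = 6378137 m, e² = 0.006694380; N(φ) = a/√(1−e²sin²φ) = 6383012.457 m.
X = (N+h)·cosφ·cosλ = 3549667.948 m; Y = (N+h)·cosφ·sinλ = -4341529.059 m; Z = (N(1−e²)+h)·sinφ = -3028170.164 m.

X 3549670 m, Y -4341530 m, Z -3028170 m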